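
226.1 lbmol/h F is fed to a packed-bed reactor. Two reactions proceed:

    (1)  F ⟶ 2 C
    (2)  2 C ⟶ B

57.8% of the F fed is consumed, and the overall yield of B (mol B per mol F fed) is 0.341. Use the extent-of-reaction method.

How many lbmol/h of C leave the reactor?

Conversion of F: F consumed = 1ξ₁ = 0.578 × 226.1 → ξ₁ = 130.7 lbmol/h.
Yield of B: 1ξ₂ / 226.1 = 0.341 → ξ₂ = 77.1 lbmol/h.
Outlet amounts (n = n₀ + Σ ν·ξ):
  F: 226.1 − 1(130.7) = 95.41
  C: 0 + 2(130.7) − 2(77.1) = 107.2
  B: 0 + 1(77.1) = 77.1

107 lbmol/h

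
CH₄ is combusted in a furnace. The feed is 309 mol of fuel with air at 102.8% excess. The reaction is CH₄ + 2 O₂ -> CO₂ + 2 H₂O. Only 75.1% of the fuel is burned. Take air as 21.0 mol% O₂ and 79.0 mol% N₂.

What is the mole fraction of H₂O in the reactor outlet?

0.0739

Stoichiometric O₂ = 2 × 309 = 618 mol; O₂ fed = 618 × 2.028 = 1253 mol.
N₂ fed = 1253 × 79/21 = 4715 mol.
Fuel reacted = 0.751 × 309 → ξ = 232.1 mol.
Outlet (n = n₀ + ν ξ):
  CH₄: 309 − 1(232.1) = 76.94
  O₂: 1253 − 2(232.1) = 789.2
  N₂: 4715 (inert)
  CO₂: 0 + 1(232.1) = 232.1
  H₂O: 0 + 2(232.1) = 464.1
Total out = 6277 mol; y_H₂O = 464.1 / 6277 = 0.07394.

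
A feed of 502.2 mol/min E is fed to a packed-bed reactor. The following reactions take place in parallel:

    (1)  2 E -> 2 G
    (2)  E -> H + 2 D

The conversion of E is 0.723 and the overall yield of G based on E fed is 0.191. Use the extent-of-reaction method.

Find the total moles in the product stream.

Yield of G: 2ξ₁ / 502.2 = 0.191 → ξ₁ = 47.96 mol/min.
Conversion of E: 2ξ₁ + 1ξ₂ = 0.723 × 502.2 = 363.1 → ξ₂ = 267.2 mol/min.
Outlet amounts (n = n₀ + Σ ν·ξ):
  E: 502.2 − 2(47.96) − 1(267.2) = 139.1
  G: 0 + 2(47.96) = 95.92
  H: 0 + 1(267.2) = 267.2
  D: 0 + 2(267.2) = 534.3
Total out = 139.1 + 95.92 + 267.2 + 534.3 = 1037 mol/min.

1040 mol/min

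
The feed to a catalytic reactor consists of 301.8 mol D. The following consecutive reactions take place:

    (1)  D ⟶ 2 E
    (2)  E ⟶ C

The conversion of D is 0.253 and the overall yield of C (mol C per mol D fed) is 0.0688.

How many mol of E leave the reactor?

132 mol

Conversion of D: D consumed = 1ξ₁ = 0.253 × 301.8 → ξ₁ = 76.36 mol.
Yield of C: 1ξ₂ / 301.8 = 0.0688 → ξ₂ = 20.76 mol.
Outlet amounts (n = n₀ + Σ ν·ξ):
  D: 301.8 − 1(76.36) = 225.4
  E: 0 + 2(76.36) − 1(20.76) = 131.9
  C: 0 + 1(20.76) = 20.76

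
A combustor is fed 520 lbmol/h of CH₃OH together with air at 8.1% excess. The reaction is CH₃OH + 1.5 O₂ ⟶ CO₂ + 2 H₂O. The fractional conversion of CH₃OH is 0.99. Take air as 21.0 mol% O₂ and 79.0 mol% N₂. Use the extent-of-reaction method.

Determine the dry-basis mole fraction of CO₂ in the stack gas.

Stoichiometric O₂ = 1.5 × 520 = 780 lbmol/h; O₂ fed = 780 × 1.081 = 843.2 lbmol/h.
N₂ fed = 843.2 × 79/21 = 3172 lbmol/h.
Fuel reacted = 0.99 × 520 → ξ = 514.8 lbmol/h.
Outlet (n = n₀ + ν ξ):
  CH₃OH: 520 − 1(514.8) = 5.2
  O₂: 843.2 − 1.5(514.8) = 70.98
  N₂: 3172 (inert)
  CO₂: 0 + 1(514.8) = 514.8
  H₂O: 0 + 2(514.8) = 1030
Dry total = 3763 lbmol/h; y_CO₂ (dry) = 514.8 / 3763 = 0.1368.

0.137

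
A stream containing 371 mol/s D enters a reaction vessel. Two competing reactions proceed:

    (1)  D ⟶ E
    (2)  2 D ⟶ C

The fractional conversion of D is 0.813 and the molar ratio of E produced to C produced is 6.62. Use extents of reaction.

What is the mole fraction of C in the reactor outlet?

0.104

Conversion of D: D consumed = 0.813 × 371 = 301.6 mol/s = 1ξ₁ + 2ξ₂.
Selectivity: 1ξ₁ / (1ξ₂) = 6.62 → ξ₁ = 6.62 ξ₂.
Substitute: (1·6.62 + 2) ξ₂ = 301.6 → ξ₂ = 34.99 mol/s, ξ₁ = 231.6 mol/s.
Outlet amounts (n = n₀ + Σ ν·ξ):
  D: 371 − 1(231.6) − 2(34.99) = 69.38
  E: 0 + 1(231.6) = 231.6
  C: 0 + 1(34.99) = 34.99
Total out = 336 mol/s; y_C = 34.99 / 336 = 0.1041.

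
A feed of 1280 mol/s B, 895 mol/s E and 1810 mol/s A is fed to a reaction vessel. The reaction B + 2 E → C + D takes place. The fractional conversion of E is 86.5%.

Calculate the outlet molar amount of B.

E reacted = 0.865 × 895 = 774.2 mol/s; ν_E = −2, so ξ = 774.2/2 = 387.1 mol/s.
Outlet amounts (n = n₀ + ν ξ):
  B: 1280 − 1(387.1) = 892.9
  E: 895 − 2(387.1) = 120.8
  C: 0 + 1(387.1) = 387.1
  D: 0 + 1(387.1) = 387.1
  A: 1810 (inert)

893 mol/s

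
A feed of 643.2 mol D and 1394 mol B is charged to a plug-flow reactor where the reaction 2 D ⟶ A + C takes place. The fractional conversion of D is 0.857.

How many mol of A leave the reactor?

276 mol

D reacted = 0.857 × 643.2 = 551.2 mol; ν_D = −2, so ξ = 551.2/2 = 275.6 mol.
Outlet amounts (n = n₀ + ν ξ):
  D: 643.2 − 2(275.6) = 91.98
  A: 0 + 1(275.6) = 275.6
  C: 0 + 1(275.6) = 275.6
  B: 1394 (inert)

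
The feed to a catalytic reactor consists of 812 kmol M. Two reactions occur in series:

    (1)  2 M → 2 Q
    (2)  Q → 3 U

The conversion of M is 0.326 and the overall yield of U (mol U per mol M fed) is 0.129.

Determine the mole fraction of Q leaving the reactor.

Conversion of M: M consumed = 2ξ₁ = 0.326 × 812 → ξ₁ = 132.4 kmol.
Yield of U: 3ξ₂ / 812 = 0.129 → ξ₂ = 34.92 kmol.
Outlet amounts (n = n₀ + Σ ν·ξ):
  M: 812 − 2(132.4) = 547.3
  Q: 0 + 2(132.4) − 1(34.92) = 229.8
  U: 0 + 3(34.92) = 104.7
Total out = 881.8 kmol; y_Q = 229.8 / 881.8 = 0.2606.

0.261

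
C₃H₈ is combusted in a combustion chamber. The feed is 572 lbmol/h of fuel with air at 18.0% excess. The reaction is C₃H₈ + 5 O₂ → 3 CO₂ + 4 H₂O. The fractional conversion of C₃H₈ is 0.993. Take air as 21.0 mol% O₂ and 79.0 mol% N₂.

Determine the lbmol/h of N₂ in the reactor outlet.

12700 lbmol/h

Stoichiometric O₂ = 5 × 572 = 2860 lbmol/h; O₂ fed = 2860 × 1.180 = 3375 lbmol/h.
N₂ fed = 3375 × 79/21 = 12700 lbmol/h.
Fuel reacted = 0.993 × 572 → ξ = 568 lbmol/h.
Outlet (n = n₀ + ν ξ):
  C₃H₈: 572 − 1(568) = 4.004
  O₂: 3375 − 5(568) = 534.8
  N₂: 12700 (inert)
  CO₂: 0 + 3(568) = 1704
  H₂O: 0 + 4(568) = 2272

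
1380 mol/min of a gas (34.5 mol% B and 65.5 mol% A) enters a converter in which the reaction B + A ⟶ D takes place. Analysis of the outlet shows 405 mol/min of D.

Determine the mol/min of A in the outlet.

499 mol/min

For D: n = n₀ + 1ξ → 405 = 0 + 1ξ, giving ξ = 405 mol/min.
Outlet amounts (n = n₀ + ν ξ):
  B: 476.1 − 1(405) = 71.1
  A: 903.9 − 1(405) = 498.9
  D: 0 + 1(405) = 405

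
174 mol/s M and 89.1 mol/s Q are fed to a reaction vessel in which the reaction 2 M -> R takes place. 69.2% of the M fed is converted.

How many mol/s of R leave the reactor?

60.2 mol/s

M reacted = 0.692 × 174 = 120.4 mol/s; ν_M = −2, so ξ = 120.4/2 = 60.2 mol/s.
Outlet amounts (n = n₀ + ν ξ):
  M: 174 − 2(60.2) = 53.59
  R: 0 + 1(60.2) = 60.2
  Q: 89.1 (inert)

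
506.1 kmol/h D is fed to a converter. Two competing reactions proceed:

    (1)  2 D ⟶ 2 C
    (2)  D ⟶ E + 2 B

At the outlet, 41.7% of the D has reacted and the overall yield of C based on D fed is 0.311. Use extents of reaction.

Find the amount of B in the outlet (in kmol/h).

Yield of C: 2ξ₁ / 506.1 = 0.311 → ξ₁ = 78.7 kmol/h.
Conversion of D: 2ξ₁ + 1ξ₂ = 0.417 × 506.1 = 211 → ξ₂ = 53.65 kmol/h.
Outlet amounts (n = n₀ + Σ ν·ξ):
  D: 506.1 − 2(78.7) − 1(53.65) = 295.1
  C: 0 + 2(78.7) = 157.4
  E: 0 + 1(53.65) = 53.65
  B: 0 + 2(53.65) = 107.3

107 kmol/h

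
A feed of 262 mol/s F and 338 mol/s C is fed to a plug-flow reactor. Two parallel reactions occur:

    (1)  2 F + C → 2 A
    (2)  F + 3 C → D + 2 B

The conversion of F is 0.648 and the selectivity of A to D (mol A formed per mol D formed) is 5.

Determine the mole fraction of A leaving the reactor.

Conversion of F: F consumed = 0.648 × 262 = 169.8 mol/s = 2ξ₁ + 1ξ₂.
Selectivity: 2ξ₁ / (1ξ₂) = 5 → ξ₁ = 2.5 ξ₂.
Substitute: (2·2.5 + 1) ξ₂ = 169.8 → ξ₂ = 28.3 mol/s, ξ₁ = 70.74 mol/s.
Outlet amounts (n = n₀ + Σ ν·ξ):
  F: 262 − 2(70.74) − 1(28.3) = 92.22
  C: 338 − 1(70.74) − 3(28.3) = 182.4
  A: 0 + 2(70.74) = 141.5
  D: 0 + 1(28.3) = 28.3
  B: 0 + 2(28.3) = 56.59
Total out = 501 mol/s; y_A = 141.5 / 501 = 0.2824.

0.282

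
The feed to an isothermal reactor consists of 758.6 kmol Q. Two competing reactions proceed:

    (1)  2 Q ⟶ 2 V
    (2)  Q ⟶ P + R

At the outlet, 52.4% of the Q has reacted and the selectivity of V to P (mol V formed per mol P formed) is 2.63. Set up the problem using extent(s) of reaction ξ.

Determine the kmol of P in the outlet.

110 kmol

Conversion of Q: Q consumed = 0.524 × 758.6 = 397.5 kmol = 2ξ₁ + 1ξ₂.
Selectivity: 2ξ₁ / (1ξ₂) = 2.63 → ξ₁ = 1.315 ξ₂.
Substitute: (2·1.315 + 1) ξ₂ = 397.5 → ξ₂ = 109.5 kmol, ξ₁ = 144 kmol.
Outlet amounts (n = n₀ + Σ ν·ξ):
  Q: 758.6 − 2(144) − 1(109.5) = 361.1
  V: 0 + 2(144) = 288
  P: 0 + 1(109.5) = 109.5
  R: 0 + 1(109.5) = 109.5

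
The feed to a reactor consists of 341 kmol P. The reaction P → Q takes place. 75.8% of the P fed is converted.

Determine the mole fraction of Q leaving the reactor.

P reacted = 0.758 × 341 = 258.5 kmol; ν_P = −1, so ξ = 258.5/1 = 258.5 kmol.
Outlet amounts (n = n₀ + ν ξ):
  P: 341 − 1(258.5) = 82.52
  Q: 0 + 1(258.5) = 258.5
Total out = 341 kmol; y_Q = 258.5 / 341 = 0.758.

0.758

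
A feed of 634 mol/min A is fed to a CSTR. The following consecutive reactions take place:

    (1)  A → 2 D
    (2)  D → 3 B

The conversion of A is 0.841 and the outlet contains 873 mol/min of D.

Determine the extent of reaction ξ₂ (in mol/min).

ξ₂ = 193 mol/min

Conversion of A: A consumed = 1ξ₁ = 0.841 × 634 → ξ₁ = 533.2 mol/min.
D balance: n_D = 0 + 2ξ₁ − 1ξ₂ = 873 → ξ₂ = (2·533.2 − 873)/1 = 193.4 mol/min.
Outlet amounts (n = n₀ + Σ ν·ξ):
  A: 634 − 1(533.2) = 100.8
  D: 0 + 2(533.2) − 1(193.4) = 873
  B: 0 + 3(193.4) = 580.2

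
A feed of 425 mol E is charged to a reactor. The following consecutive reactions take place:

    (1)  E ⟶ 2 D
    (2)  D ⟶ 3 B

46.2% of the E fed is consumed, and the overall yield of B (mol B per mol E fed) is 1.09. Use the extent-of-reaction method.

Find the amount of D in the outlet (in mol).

Conversion of E: E consumed = 1ξ₁ = 0.462 × 425 → ξ₁ = 196.4 mol.
Yield of B: 3ξ₂ / 425 = 1.09 → ξ₂ = 154.4 mol.
Outlet amounts (n = n₀ + Σ ν·ξ):
  E: 425 − 1(196.4) = 228.6
  D: 0 + 2(196.4) − 1(154.4) = 238.3
  B: 0 + 3(154.4) = 463.3

238 mol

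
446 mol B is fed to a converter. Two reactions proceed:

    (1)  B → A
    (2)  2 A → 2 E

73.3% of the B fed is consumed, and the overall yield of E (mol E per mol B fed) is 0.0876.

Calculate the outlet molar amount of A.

288 mol

Conversion of B: B consumed = 1ξ₁ = 0.733 × 446 → ξ₁ = 326.9 mol.
Yield of E: 2ξ₂ / 446 = 0.0876 → ξ₂ = 19.53 mol.
Outlet amounts (n = n₀ + Σ ν·ξ):
  B: 446 − 1(326.9) = 119.1
  A: 0 + 1(326.9) − 2(19.53) = 287.8
  E: 0 + 2(19.53) = 39.07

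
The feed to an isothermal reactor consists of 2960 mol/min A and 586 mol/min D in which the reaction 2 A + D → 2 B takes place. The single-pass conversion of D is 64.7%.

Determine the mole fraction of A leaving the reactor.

0.695

D reacted = 0.647 × 586 = 379.1 mol/min; ν_D = −1, so ξ = 379.1/1 = 379.1 mol/min.
Outlet amounts (n = n₀ + ν ξ):
  A: 2960 − 2(379.1) = 2202
  D: 586 − 1(379.1) = 206.9
  B: 0 + 2(379.1) = 758.3
Total out = 3167 mol/min; y_A = 2202 / 3167 = 0.6952.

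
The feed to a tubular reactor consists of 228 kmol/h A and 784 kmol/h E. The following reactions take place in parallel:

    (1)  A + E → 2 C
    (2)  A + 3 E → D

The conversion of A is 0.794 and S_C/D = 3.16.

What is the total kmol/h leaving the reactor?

801 kmol/h

Conversion of A: A consumed = 0.794 × 228 = 181 kmol/h = 1ξ₁ + 1ξ₂.
Selectivity: 2ξ₁ / (1ξ₂) = 3.16 → ξ₁ = 1.58 ξ₂.
Substitute: (1·1.58 + 1) ξ₂ = 181 → ξ₂ = 70.17 kmol/h, ξ₁ = 110.9 kmol/h.
Outlet amounts (n = n₀ + Σ ν·ξ):
  A: 228 − 1(110.9) − 1(70.17) = 46.97
  E: 784 − 1(110.9) − 3(70.17) = 462.6
  C: 0 + 2(110.9) = 221.7
  D: 0 + 1(70.17) = 70.17
Total out = 46.97 + 462.6 + 221.7 + 70.17 = 801.5 kmol/h.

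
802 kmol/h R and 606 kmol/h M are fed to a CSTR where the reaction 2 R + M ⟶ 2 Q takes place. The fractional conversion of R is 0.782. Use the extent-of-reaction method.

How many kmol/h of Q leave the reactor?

R reacted = 0.782 × 802 = 627.2 kmol/h; ν_R = −2, so ξ = 627.2/2 = 313.6 kmol/h.
Outlet amounts (n = n₀ + ν ξ):
  R: 802 − 2(313.6) = 174.8
  M: 606 − 1(313.6) = 292.4
  Q: 0 + 2(313.6) = 627.2

627 kmol/h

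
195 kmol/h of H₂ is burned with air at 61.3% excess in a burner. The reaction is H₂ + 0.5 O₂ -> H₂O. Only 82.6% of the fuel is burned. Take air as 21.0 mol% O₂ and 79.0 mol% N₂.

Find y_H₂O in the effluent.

0.187

Stoichiometric O₂ = 0.5 × 195 = 97.5 kmol/h; O₂ fed = 97.5 × 1.613 = 157.3 kmol/h.
N₂ fed = 157.3 × 79/21 = 591.6 kmol/h.
Fuel reacted = 0.826 × 195 → ξ = 161.1 kmol/h.
Outlet (n = n₀ + ν ξ):
  H₂: 195 − 1(161.1) = 33.93
  O₂: 157.3 − 0.5(161.1) = 76.73
  N₂: 591.6 (inert)
  H₂O: 0 + 1(161.1) = 161.1
Total out = 863.4 kmol/h; y_H₂O = 161.1 / 863.4 = 0.1866.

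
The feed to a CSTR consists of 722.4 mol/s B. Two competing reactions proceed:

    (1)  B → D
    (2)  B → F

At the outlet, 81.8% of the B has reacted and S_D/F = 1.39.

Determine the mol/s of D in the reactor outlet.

Conversion of B: B consumed = 0.818 × 722.4 = 590.9 mol/s = 1ξ₁ + 1ξ₂.
Selectivity: 1ξ₁ / (1ξ₂) = 1.39 → ξ₁ = 1.39 ξ₂.
Substitute: (1·1.39 + 1) ξ₂ = 590.9 → ξ₂ = 247.2 mol/s, ξ₁ = 343.7 mol/s.
Outlet amounts (n = n₀ + Σ ν·ξ):
  B: 722.4 − 1(343.7) − 1(247.2) = 131.5
  D: 0 + 1(343.7) = 343.7
  F: 0 + 1(247.2) = 247.2

344 mol/s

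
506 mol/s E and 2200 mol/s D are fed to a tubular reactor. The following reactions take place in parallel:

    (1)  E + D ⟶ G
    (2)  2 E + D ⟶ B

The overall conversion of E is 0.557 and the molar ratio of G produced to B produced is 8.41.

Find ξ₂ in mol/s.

ξ₂ = 27.1 mol/s

Conversion of E: E consumed = 0.557 × 506 = 281.8 mol/s = 1ξ₁ + 2ξ₂.
Selectivity: 1ξ₁ / (1ξ₂) = 8.41 → ξ₁ = 8.41 ξ₂.
Substitute: (1·8.41 + 2) ξ₂ = 281.8 → ξ₂ = 27.07 mol/s, ξ₁ = 227.7 mol/s.
Outlet amounts (n = n₀ + Σ ν·ξ):
  E: 506 − 1(227.7) − 2(27.07) = 224.2
  D: 2200 − 1(227.7) − 1(27.07) = 1945
  G: 0 + 1(227.7) = 227.7
  B: 0 + 1(27.07) = 27.07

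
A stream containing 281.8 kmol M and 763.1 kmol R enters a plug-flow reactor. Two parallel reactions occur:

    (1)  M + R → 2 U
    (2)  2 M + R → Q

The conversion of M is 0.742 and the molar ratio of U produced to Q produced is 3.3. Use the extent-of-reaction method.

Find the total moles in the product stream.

Conversion of M: M consumed = 0.742 × 281.8 = 209.1 kmol = 1ξ₁ + 2ξ₂.
Selectivity: 2ξ₁ / (1ξ₂) = 3.3 → ξ₁ = 1.65 ξ₂.
Substitute: (1·1.65 + 2) ξ₂ = 209.1 → ξ₂ = 57.29 kmol, ξ₁ = 94.52 kmol.
Outlet amounts (n = n₀ + Σ ν·ξ):
  M: 281.8 − 1(94.52) − 2(57.29) = 72.7
  R: 763.1 − 1(94.52) − 1(57.29) = 611.3
  U: 0 + 2(94.52) = 189
  Q: 0 + 1(57.29) = 57.29
Total out = 72.7 + 611.3 + 189 + 57.29 = 930.3 kmol.

930 kmol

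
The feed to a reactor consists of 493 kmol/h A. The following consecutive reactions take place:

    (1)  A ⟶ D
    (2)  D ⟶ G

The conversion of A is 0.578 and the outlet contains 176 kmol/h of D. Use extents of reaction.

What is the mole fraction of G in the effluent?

Conversion of A: A consumed = 1ξ₁ = 0.578 × 493 → ξ₁ = 285 kmol/h.
D balance: n_D = 0 + 1ξ₁ − 1ξ₂ = 176 → ξ₂ = (1·285 − 176)/1 = 109 kmol/h.
Outlet amounts (n = n₀ + Σ ν·ξ):
  A: 493 − 1(285) = 208
  D: 0 + 1(285) − 1(109) = 176
  G: 0 + 1(109) = 109
Total out = 493 kmol/h; y_G = 109 / 493 = 0.221.

0.221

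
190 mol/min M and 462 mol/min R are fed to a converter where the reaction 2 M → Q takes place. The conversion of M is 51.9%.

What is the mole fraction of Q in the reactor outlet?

0.0818

M reacted = 0.519 × 190 = 98.61 mol/min; ν_M = −2, so ξ = 98.61/2 = 49.3 mol/min.
Outlet amounts (n = n₀ + ν ξ):
  M: 190 − 2(49.3) = 91.39
  Q: 0 + 1(49.3) = 49.3
  R: 462 (inert)
Total out = 602.7 mol/min; y_Q = 49.3 / 602.7 = 0.08181.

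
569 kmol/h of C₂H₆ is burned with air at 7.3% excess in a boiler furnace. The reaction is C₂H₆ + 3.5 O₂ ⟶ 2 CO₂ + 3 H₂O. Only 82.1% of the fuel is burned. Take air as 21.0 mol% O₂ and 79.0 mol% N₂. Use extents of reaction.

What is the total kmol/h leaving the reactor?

Stoichiometric O₂ = 3.5 × 569 = 1992 kmol/h; O₂ fed = 1992 × 1.073 = 2137 kmol/h.
N₂ fed = 2137 × 79/21 = 8039 kmol/h.
Fuel reacted = 0.821 × 569 → ξ = 467.1 kmol/h.
Outlet (n = n₀ + ν ξ):
  C₂H₆: 569 − 1(467.1) = 101.9
  O₂: 2137 − 3.5(467.1) = 501.9
  N₂: 8039 (inert)
  CO₂: 0 + 2(467.1) = 934.3
  H₂O: 0 + 3(467.1) = 1401
Total out = 101.9 + 501.9 + 8039 + 934.3 + 1401 = 10980 kmol/h.

11000 kmol/h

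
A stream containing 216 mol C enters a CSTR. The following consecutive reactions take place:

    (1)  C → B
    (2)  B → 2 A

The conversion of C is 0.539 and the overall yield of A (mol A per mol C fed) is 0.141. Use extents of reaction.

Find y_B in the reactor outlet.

0.438

Conversion of C: C consumed = 1ξ₁ = 0.539 × 216 → ξ₁ = 116.4 mol.
Yield of A: 2ξ₂ / 216 = 0.141 → ξ₂ = 15.23 mol.
Outlet amounts (n = n₀ + Σ ν·ξ):
  C: 216 − 1(116.4) = 99.58
  B: 0 + 1(116.4) − 1(15.23) = 101.2
  A: 0 + 2(15.23) = 30.46
Total out = 231.2 mol; y_B = 101.2 / 231.2 = 0.4376.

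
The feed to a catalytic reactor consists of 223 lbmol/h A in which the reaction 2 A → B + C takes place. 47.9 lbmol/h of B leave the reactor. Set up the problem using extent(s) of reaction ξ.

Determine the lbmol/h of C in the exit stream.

For B: n = n₀ + 1ξ → 47.9 = 0 + 1ξ, giving ξ = 47.9 lbmol/h.
Outlet amounts (n = n₀ + ν ξ):
  A: 223 − 2(47.9) = 127.2
  B: 0 + 1(47.9) = 47.9
  C: 0 + 1(47.9) = 47.9

47.9 lbmol/h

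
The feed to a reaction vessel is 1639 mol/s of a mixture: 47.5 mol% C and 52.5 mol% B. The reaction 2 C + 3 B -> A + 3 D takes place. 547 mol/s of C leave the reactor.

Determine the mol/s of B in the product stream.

513 mol/s

For C: n = n₀ − 2ξ → 547 = 778.5 − 2ξ, giving ξ = 115.8 mol/s.
Outlet amounts (n = n₀ + ν ξ):
  C: 778.5 − 2(115.8) = 547
  B: 860.5 − 3(115.8) = 513.2
  A: 0 + 1(115.8) = 115.8
  D: 0 + 3(115.8) = 347.3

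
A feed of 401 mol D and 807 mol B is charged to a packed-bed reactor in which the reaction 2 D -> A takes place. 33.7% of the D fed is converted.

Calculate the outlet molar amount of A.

67.6 mol

D reacted = 0.337 × 401 = 135.1 mol; ν_D = −2, so ξ = 135.1/2 = 67.57 mol.
Outlet amounts (n = n₀ + ν ξ):
  D: 401 − 2(67.57) = 265.9
  A: 0 + 1(67.57) = 67.57
  B: 807 (inert)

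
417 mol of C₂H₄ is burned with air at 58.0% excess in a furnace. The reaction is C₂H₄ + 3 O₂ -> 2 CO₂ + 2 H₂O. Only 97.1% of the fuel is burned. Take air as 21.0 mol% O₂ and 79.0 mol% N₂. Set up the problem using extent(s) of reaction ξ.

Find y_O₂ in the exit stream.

Stoichiometric O₂ = 3 × 417 = 1251 mol; O₂ fed = 1251 × 1.580 = 1977 mol.
N₂ fed = 1977 × 79/21 = 7436 mol.
Fuel reacted = 0.971 × 417 → ξ = 404.9 mol.
Outlet (n = n₀ + ν ξ):
  C₂H₄: 417 − 1(404.9) = 12.09
  O₂: 1977 − 3(404.9) = 761.9
  N₂: 7436 (inert)
  CO₂: 0 + 2(404.9) = 809.8
  H₂O: 0 + 2(404.9) = 809.8
Total out = 9829 mol; y_O₂ = 761.9 / 9829 = 0.07751.

0.0775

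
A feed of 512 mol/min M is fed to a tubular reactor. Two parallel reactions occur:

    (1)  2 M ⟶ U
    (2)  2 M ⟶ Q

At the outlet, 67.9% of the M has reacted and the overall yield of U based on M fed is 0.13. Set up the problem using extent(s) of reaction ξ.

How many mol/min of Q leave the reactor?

Yield of U: 1ξ₁ / 512 = 0.13 → ξ₁ = 66.56 mol/min.
Conversion of M: 2ξ₁ + 2ξ₂ = 0.679 × 512 = 347.6 → ξ₂ = 107.3 mol/min.
Outlet amounts (n = n₀ + Σ ν·ξ):
  M: 512 − 2(66.56) − 2(107.3) = 164.4
  U: 0 + 1(66.56) = 66.56
  Q: 0 + 1(107.3) = 107.3

107 mol/min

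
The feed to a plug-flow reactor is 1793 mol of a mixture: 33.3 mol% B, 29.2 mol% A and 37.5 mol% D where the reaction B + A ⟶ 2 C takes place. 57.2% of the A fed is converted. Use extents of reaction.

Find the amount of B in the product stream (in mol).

298 mol

A reacted = 0.572 × 523.6 = 299.5 mol; ν_A = −1, so ξ = 299.5/1 = 299.5 mol.
Outlet amounts (n = n₀ + ν ξ):
  B: 597.1 − 1(299.5) = 297.6
  A: 523.6 − 1(299.5) = 224.1
  C: 0 + 2(299.5) = 598.9
  D: 672.4 (inert)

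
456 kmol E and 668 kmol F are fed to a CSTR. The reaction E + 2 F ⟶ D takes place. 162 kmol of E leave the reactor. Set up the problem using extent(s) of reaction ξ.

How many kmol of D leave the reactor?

For E: n = n₀ − 1ξ → 162 = 456 − 1ξ, giving ξ = 294 kmol.
Outlet amounts (n = n₀ + ν ξ):
  E: 456 − 1(294) = 162
  F: 668 − 2(294) = 80
  D: 0 + 1(294) = 294

294 kmol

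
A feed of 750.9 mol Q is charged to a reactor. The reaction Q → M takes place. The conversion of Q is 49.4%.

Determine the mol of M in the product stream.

371 mol

Q reacted = 0.494 × 750.9 = 370.9 mol; ν_Q = −1, so ξ = 370.9/1 = 370.9 mol.
Outlet amounts (n = n₀ + ν ξ):
  Q: 750.9 − 1(370.9) = 380
  M: 0 + 1(370.9) = 370.9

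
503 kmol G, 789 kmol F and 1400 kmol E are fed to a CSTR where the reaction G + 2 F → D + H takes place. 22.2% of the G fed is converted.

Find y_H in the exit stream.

0.0433

G reacted = 0.222 × 503 = 111.7 kmol; ν_G = −1, so ξ = 111.7/1 = 111.7 kmol.
Outlet amounts (n = n₀ + ν ξ):
  G: 503 − 1(111.7) = 391.3
  F: 789 − 2(111.7) = 565.7
  D: 0 + 1(111.7) = 111.7
  H: 0 + 1(111.7) = 111.7
  E: 1400 (inert)
Total out = 2580 kmol; y_H = 111.7 / 2580 = 0.04328.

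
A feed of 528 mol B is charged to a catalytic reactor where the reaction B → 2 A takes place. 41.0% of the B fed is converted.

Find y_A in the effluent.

0.582

B reacted = 0.41 × 528 = 216.5 mol; ν_B = −1, so ξ = 216.5/1 = 216.5 mol.
Outlet amounts (n = n₀ + ν ξ):
  B: 528 − 1(216.5) = 311.5
  A: 0 + 2(216.5) = 433
Total out = 744.5 mol; y_A = 433 / 744.5 = 0.5816.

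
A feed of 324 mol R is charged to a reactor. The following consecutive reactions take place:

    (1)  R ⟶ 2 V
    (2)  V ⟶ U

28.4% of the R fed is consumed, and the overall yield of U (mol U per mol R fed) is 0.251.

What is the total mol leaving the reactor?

Conversion of R: R consumed = 1ξ₁ = 0.284 × 324 → ξ₁ = 92.02 mol.
Yield of U: 1ξ₂ / 324 = 0.251 → ξ₂ = 81.32 mol.
Outlet amounts (n = n₀ + Σ ν·ξ):
  R: 324 − 1(92.02) = 232
  V: 0 + 2(92.02) − 1(81.32) = 102.7
  U: 0 + 1(81.32) = 81.32
Total out = 232 + 102.7 + 81.32 = 416 mol.

416 mol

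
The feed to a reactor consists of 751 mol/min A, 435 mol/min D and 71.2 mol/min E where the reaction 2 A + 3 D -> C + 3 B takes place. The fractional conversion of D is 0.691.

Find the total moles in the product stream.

D reacted = 0.691 × 435 = 300.6 mol/min; ν_D = −3, so ξ = 300.6/3 = 100.2 mol/min.
Outlet amounts (n = n₀ + ν ξ):
  A: 751 − 2(100.2) = 550.6
  D: 435 − 3(100.2) = 134.4
  C: 0 + 1(100.2) = 100.2
  B: 0 + 3(100.2) = 300.6
  E: 71.2 (inert)
Total out = 550.6 + 134.4 + 100.2 + 300.6 + 71.2 = 1157 mol/min.

1160 mol/min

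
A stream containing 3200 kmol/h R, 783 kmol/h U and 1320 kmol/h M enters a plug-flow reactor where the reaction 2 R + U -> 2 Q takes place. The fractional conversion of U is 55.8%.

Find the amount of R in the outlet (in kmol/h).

2330 kmol/h

U reacted = 0.558 × 783 = 436.9 kmol/h; ν_U = −1, so ξ = 436.9/1 = 436.9 kmol/h.
Outlet amounts (n = n₀ + ν ξ):
  R: 3200 − 2(436.9) = 2326
  U: 783 − 1(436.9) = 346.1
  Q: 0 + 2(436.9) = 873.8
  M: 1320 (inert)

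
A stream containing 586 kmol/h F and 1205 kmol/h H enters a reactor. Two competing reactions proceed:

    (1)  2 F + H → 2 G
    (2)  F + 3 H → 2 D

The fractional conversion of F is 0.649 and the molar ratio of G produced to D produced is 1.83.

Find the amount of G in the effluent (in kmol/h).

299 kmol/h

Conversion of F: F consumed = 0.649 × 586 = 380.3 kmol/h = 2ξ₁ + 1ξ₂.
Selectivity: 2ξ₁ / (2ξ₂) = 1.83 → ξ₁ = 1.83 ξ₂.
Substitute: (2·1.83 + 1) ξ₂ = 380.3 → ξ₂ = 81.61 kmol/h, ξ₁ = 149.4 kmol/h.
Outlet amounts (n = n₀ + Σ ν·ξ):
  F: 586 − 2(149.4) − 1(81.61) = 205.7
  H: 1205 − 1(149.4) − 3(81.61) = 810.8
  G: 0 + 2(149.4) = 298.7
  D: 0 + 2(81.61) = 163.2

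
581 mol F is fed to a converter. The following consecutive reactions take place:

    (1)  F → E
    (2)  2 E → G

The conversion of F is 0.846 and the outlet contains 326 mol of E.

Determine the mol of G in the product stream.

82.8 mol

Conversion of F: F consumed = 1ξ₁ = 0.846 × 581 → ξ₁ = 491.5 mol.
E balance: n_E = 0 + 1ξ₁ − 2ξ₂ = 326 → ξ₂ = (1·491.5 − 326)/2 = 82.76 mol.
Outlet amounts (n = n₀ + Σ ν·ξ):
  F: 581 − 1(491.5) = 89.47
  E: 0 + 1(491.5) − 2(82.76) = 326
  G: 0 + 1(82.76) = 82.76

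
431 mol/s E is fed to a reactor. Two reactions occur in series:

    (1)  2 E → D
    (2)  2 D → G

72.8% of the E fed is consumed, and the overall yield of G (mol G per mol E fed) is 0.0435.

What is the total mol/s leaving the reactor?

Conversion of E: E consumed = 2ξ₁ = 0.728 × 431 → ξ₁ = 156.9 mol/s.
Yield of G: 1ξ₂ / 431 = 0.0435 → ξ₂ = 18.75 mol/s.
Outlet amounts (n = n₀ + Σ ν·ξ):
  E: 431 − 2(156.9) = 117.2
  D: 0 + 1(156.9) − 2(18.75) = 119.4
  G: 0 + 1(18.75) = 18.75
Total out = 117.2 + 119.4 + 18.75 = 255.4 mol/s.

255 mol/s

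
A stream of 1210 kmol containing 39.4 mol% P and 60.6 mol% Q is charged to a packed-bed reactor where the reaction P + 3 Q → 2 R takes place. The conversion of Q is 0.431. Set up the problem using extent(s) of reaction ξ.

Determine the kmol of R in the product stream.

211 kmol

Q reacted = 0.431 × 733.3 = 316 kmol; ν_Q = −3, so ξ = 316/3 = 105.3 kmol.
Outlet amounts (n = n₀ + ν ξ):
  P: 476.7 − 1(105.3) = 371.4
  Q: 733.3 − 3(105.3) = 417.2
  R: 0 + 2(105.3) = 210.7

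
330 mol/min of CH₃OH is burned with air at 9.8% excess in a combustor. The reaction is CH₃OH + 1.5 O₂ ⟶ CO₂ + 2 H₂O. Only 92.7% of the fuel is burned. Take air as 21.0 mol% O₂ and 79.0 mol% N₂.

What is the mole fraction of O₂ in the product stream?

0.0276

Stoichiometric O₂ = 1.5 × 330 = 495 mol/min; O₂ fed = 495 × 1.098 = 543.5 mol/min.
N₂ fed = 543.5 × 79/21 = 2045 mol/min.
Fuel reacted = 0.927 × 330 → ξ = 305.9 mol/min.
Outlet (n = n₀ + ν ξ):
  CH₃OH: 330 − 1(305.9) = 24.09
  O₂: 543.5 − 1.5(305.9) = 84.64
  N₂: 2045 (inert)
  CO₂: 0 + 1(305.9) = 305.9
  H₂O: 0 + 2(305.9) = 611.8
Total out = 3071 mol/min; y_O₂ = 84.64 / 3071 = 0.02756.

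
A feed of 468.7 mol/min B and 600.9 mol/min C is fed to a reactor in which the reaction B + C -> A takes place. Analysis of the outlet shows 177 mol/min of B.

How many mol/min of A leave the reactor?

292 mol/min

For B: n = n₀ − 1ξ → 177 = 468.7 − 1ξ, giving ξ = 291.7 mol/min.
Outlet amounts (n = n₀ + ν ξ):
  B: 468.7 − 1(291.7) = 177
  C: 600.9 − 1(291.7) = 309.2
  A: 0 + 1(291.7) = 291.7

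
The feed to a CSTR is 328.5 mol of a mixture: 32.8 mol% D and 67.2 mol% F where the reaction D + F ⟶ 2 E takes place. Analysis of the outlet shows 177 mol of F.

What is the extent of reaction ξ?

For F: n = n₀ − 1ξ → 177 = 220.8 − 1ξ, giving ξ = 43.75 mol.
Outlet amounts (n = n₀ + ν ξ):
  D: 107.7 − 1(43.75) = 64
  F: 220.8 − 1(43.75) = 177
  E: 0 + 2(43.75) = 87.5

ξ = 43.8 mol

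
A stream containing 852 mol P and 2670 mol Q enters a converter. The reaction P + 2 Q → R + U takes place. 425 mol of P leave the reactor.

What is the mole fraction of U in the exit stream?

0.138

For P: n = n₀ − 1ξ → 425 = 852 − 1ξ, giving ξ = 427 mol.
Outlet amounts (n = n₀ + ν ξ):
  P: 852 − 1(427) = 425
  Q: 2670 − 2(427) = 1816
  R: 0 + 1(427) = 427
  U: 0 + 1(427) = 427
Total out = 3095 mol; y_U = 427 / 3095 = 0.138.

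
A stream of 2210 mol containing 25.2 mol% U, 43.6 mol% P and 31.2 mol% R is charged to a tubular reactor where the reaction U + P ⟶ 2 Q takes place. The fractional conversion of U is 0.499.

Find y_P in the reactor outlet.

0.31

U reacted = 0.499 × 556.9 = 277.9 mol; ν_U = −1, so ξ = 277.9/1 = 277.9 mol.
Outlet amounts (n = n₀ + ν ξ):
  U: 556.9 − 1(277.9) = 279
  P: 963.6 − 1(277.9) = 685.7
  Q: 0 + 2(277.9) = 555.8
  R: 689.5 (inert)
Total out = 2210 mol; y_P = 685.7 / 2210 = 0.3103.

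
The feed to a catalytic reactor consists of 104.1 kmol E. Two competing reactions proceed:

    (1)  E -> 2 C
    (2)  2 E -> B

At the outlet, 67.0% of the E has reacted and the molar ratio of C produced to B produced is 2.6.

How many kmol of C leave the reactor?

Conversion of E: E consumed = 0.67 × 104.1 = 69.75 kmol = 1ξ₁ + 2ξ₂.
Selectivity: 2ξ₁ / (1ξ₂) = 2.6 → ξ₁ = 1.3 ξ₂.
Substitute: (1·1.3 + 2) ξ₂ = 69.75 → ξ₂ = 21.14 kmol, ξ₁ = 27.48 kmol.
Outlet amounts (n = n₀ + Σ ν·ξ):
  E: 104.1 − 1(27.48) − 2(21.14) = 34.35
  C: 0 + 2(27.48) = 54.95
  B: 0 + 1(21.14) = 21.14

55 kmol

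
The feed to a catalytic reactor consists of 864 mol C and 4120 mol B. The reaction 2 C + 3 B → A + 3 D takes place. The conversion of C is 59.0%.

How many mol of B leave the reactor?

3360 mol

C reacted = 0.59 × 864 = 509.8 mol; ν_C = −2, so ξ = 509.8/2 = 254.9 mol.
Outlet amounts (n = n₀ + ν ξ):
  C: 864 − 2(254.9) = 354.2
  B: 4120 − 3(254.9) = 3355
  A: 0 + 1(254.9) = 254.9
  D: 0 + 3(254.9) = 764.6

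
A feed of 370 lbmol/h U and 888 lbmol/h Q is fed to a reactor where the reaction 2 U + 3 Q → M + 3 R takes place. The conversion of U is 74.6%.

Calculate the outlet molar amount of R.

U reacted = 0.746 × 370 = 276 lbmol/h; ν_U = −2, so ξ = 276/2 = 138 lbmol/h.
Outlet amounts (n = n₀ + ν ξ):
  U: 370 − 2(138) = 93.98
  Q: 888 − 3(138) = 474
  M: 0 + 1(138) = 138
  R: 0 + 3(138) = 414

414 lbmol/h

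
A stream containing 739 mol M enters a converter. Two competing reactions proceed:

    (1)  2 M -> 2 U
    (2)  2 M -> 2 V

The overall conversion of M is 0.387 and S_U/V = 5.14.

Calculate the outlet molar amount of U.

239 mol

Conversion of M: M consumed = 0.387 × 739 = 286 mol = 2ξ₁ + 2ξ₂.
Selectivity: 2ξ₁ / (2ξ₂) = 5.14 → ξ₁ = 5.14 ξ₂.
Substitute: (2·5.14 + 2) ξ₂ = 286 → ξ₂ = 23.29 mol, ξ₁ = 119.7 mol.
Outlet amounts (n = n₀ + Σ ν·ξ):
  M: 739 − 2(119.7) − 2(23.29) = 453
  U: 0 + 2(119.7) = 239.4
  V: 0 + 2(23.29) = 46.58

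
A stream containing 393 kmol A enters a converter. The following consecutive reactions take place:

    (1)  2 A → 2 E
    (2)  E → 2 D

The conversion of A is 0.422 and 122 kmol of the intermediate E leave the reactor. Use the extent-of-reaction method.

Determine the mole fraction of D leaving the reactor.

0.201

Conversion of A: A consumed = 2ξ₁ = 0.422 × 393 → ξ₁ = 82.92 kmol.
E balance: n_E = 0 + 2ξ₁ − 1ξ₂ = 122 → ξ₂ = (2·82.92 − 122)/1 = 43.85 kmol.
Outlet amounts (n = n₀ + Σ ν·ξ):
  A: 393 − 2(82.92) = 227.2
  E: 0 + 2(82.92) − 1(43.85) = 122
  D: 0 + 2(43.85) = 87.69
Total out = 436.8 kmol; y_D = 87.69 / 436.8 = 0.2007.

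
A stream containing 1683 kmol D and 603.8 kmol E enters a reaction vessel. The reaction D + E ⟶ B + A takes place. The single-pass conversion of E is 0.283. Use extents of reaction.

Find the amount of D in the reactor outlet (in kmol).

E reacted = 0.283 × 603.8 = 170.9 kmol; ν_E = −1, so ξ = 170.9/1 = 170.9 kmol.
Outlet amounts (n = n₀ + ν ξ):
  D: 1683 − 1(170.9) = 1512
  E: 603.8 − 1(170.9) = 432.9
  B: 0 + 1(170.9) = 170.9
  A: 0 + 1(170.9) = 170.9

1510 kmol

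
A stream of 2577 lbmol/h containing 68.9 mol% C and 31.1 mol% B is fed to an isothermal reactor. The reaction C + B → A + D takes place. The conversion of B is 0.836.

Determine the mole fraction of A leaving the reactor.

0.26

B reacted = 0.836 × 801.4 = 670 lbmol/h; ν_B = −1, so ξ = 670/1 = 670 lbmol/h.
Outlet amounts (n = n₀ + ν ξ):
  C: 1776 − 1(670) = 1106
  B: 801.4 − 1(670) = 131.4
  A: 0 + 1(670) = 670
  D: 0 + 1(670) = 670
Total out = 2577 lbmol/h; y_A = 670 / 2577 = 0.26.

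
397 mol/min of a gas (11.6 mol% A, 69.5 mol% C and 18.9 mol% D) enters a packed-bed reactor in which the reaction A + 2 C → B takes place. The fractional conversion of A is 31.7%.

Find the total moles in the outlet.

A reacted = 0.317 × 46.05 = 14.6 mol/min; ν_A = −1, so ξ = 14.6/1 = 14.6 mol/min.
Outlet amounts (n = n₀ + ν ξ):
  A: 46.05 − 1(14.6) = 31.45
  C: 275.9 − 2(14.6) = 246.7
  B: 0 + 1(14.6) = 14.6
  D: 75.03 (inert)
Total out = 31.45 + 246.7 + 14.6 + 75.03 = 367.8 mol/min.

368 mol/min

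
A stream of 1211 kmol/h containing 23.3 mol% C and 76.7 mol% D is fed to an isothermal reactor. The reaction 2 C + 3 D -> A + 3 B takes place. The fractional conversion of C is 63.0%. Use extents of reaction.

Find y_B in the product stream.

0.238

C reacted = 0.63 × 282.2 = 177.8 kmol/h; ν_C = −2, so ξ = 177.8/2 = 88.88 kmol/h.
Outlet amounts (n = n₀ + ν ξ):
  C: 282.2 − 2(88.88) = 104.4
  D: 928.8 − 3(88.88) = 662.2
  A: 0 + 1(88.88) = 88.88
  B: 0 + 3(88.88) = 266.6
Total out = 1122 kmol/h; y_B = 266.6 / 1122 = 0.2376.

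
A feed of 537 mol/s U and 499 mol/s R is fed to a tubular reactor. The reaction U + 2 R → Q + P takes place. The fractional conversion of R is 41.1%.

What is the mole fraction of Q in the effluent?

0.11

R reacted = 0.411 × 499 = 205.1 mol/s; ν_R = −2, so ξ = 205.1/2 = 102.5 mol/s.
Outlet amounts (n = n₀ + ν ξ):
  U: 537 − 1(102.5) = 434.5
  R: 499 − 2(102.5) = 293.9
  Q: 0 + 1(102.5) = 102.5
  P: 0 + 1(102.5) = 102.5
Total out = 933.5 mol/s; y_Q = 102.5 / 933.5 = 0.1099.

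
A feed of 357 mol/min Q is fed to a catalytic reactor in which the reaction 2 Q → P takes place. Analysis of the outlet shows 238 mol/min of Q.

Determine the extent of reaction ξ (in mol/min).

ξ = 59.5 mol/min

For Q: n = n₀ − 2ξ → 238 = 357 − 2ξ, giving ξ = 59.5 mol/min.
Outlet amounts (n = n₀ + ν ξ):
  Q: 357 − 2(59.5) = 238
  P: 0 + 1(59.5) = 59.5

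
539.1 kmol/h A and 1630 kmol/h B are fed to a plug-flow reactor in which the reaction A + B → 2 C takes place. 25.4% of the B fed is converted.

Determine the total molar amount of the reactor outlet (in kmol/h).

2170 kmol/h

B reacted = 0.254 × 1630 = 414 kmol/h; ν_B = −1, so ξ = 414/1 = 414 kmol/h.
Outlet amounts (n = n₀ + ν ξ):
  A: 539.1 − 1(414) = 125.1
  B: 1630 − 1(414) = 1216
  C: 0 + 2(414) = 828
Total out = 125.1 + 1216 + 828 = 2169 kmol/h.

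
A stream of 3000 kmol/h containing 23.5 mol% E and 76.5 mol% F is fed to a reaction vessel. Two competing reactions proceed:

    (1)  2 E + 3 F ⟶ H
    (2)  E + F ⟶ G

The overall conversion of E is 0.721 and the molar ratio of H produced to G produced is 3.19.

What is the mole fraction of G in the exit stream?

0.0336

Conversion of E: E consumed = 0.721 × 705 = 508.3 kmol/h = 2ξ₁ + 1ξ₂.
Selectivity: 1ξ₁ / (1ξ₂) = 3.19 → ξ₁ = 3.19 ξ₂.
Substitute: (2·3.19 + 1) ξ₂ = 508.3 → ξ₂ = 68.88 kmol/h, ξ₁ = 219.7 kmol/h.
Outlet amounts (n = n₀ + Σ ν·ξ):
  E: 705 − 2(219.7) − 1(68.88) = 196.7
  F: 2295 − 3(219.7) − 1(68.88) = 1567
  H: 0 + 1(219.7) = 219.7
  G: 0 + 1(68.88) = 68.88
Total out = 2052 kmol/h; y_G = 68.88 / 2052 = 0.03356.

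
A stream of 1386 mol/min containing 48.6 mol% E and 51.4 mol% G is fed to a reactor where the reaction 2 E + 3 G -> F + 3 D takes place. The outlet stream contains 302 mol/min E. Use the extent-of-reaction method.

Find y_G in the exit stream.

0.129

For E: n = n₀ − 2ξ → 302 = 673.6 − 2ξ, giving ξ = 185.8 mol/min.
Outlet amounts (n = n₀ + ν ξ):
  E: 673.6 − 2(185.8) = 302
  G: 712.4 − 3(185.8) = 155
  F: 0 + 1(185.8) = 185.8
  D: 0 + 3(185.8) = 557.4
Total out = 1200 mol/min; y_G = 155 / 1200 = 0.1292.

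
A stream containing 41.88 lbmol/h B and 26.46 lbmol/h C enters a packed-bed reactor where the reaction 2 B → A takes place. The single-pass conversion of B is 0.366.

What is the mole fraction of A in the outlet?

0.126

B reacted = 0.366 × 41.88 = 15.33 lbmol/h; ν_B = −2, so ξ = 15.33/2 = 7.664 lbmol/h.
Outlet amounts (n = n₀ + ν ξ):
  B: 41.88 − 2(7.664) = 26.55
  A: 0 + 1(7.664) = 7.664
  C: 26.46 (inert)
Total out = 60.68 lbmol/h; y_A = 7.664 / 60.68 = 0.1263.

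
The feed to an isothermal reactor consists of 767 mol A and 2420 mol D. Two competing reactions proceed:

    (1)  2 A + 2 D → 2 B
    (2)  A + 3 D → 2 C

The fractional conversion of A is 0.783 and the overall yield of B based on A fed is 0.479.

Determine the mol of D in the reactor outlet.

1350 mol

Yield of B: 2ξ₁ / 767 = 0.479 → ξ₁ = 183.7 mol.
Conversion of A: 2ξ₁ + 1ξ₂ = 0.783 × 767 = 600.6 → ξ₂ = 233.2 mol.
Outlet amounts (n = n₀ + Σ ν·ξ):
  A: 767 − 2(183.7) − 1(233.2) = 166.4
  D: 2420 − 2(183.7) − 3(233.2) = 1353
  B: 0 + 2(183.7) = 367.4
  C: 0 + 2(233.2) = 466.3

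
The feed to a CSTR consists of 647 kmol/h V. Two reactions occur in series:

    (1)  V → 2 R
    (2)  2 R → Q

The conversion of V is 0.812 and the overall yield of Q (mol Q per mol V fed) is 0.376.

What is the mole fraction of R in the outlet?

0.607

Conversion of V: V consumed = 1ξ₁ = 0.812 × 647 → ξ₁ = 525.4 kmol/h.
Yield of Q: 1ξ₂ / 647 = 0.376 → ξ₂ = 243.3 kmol/h.
Outlet amounts (n = n₀ + Σ ν·ξ):
  V: 647 − 1(525.4) = 121.6
  R: 0 + 2(525.4) − 2(243.3) = 564.2
  Q: 0 + 1(243.3) = 243.3
Total out = 929.1 kmol/h; y_R = 564.2 / 929.1 = 0.6072.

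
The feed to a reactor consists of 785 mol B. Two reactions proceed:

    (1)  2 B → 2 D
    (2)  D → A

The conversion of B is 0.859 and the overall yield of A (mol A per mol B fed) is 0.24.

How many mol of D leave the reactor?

486 mol

Conversion of B: B consumed = 2ξ₁ = 0.859 × 785 → ξ₁ = 337.2 mol.
Yield of A: 1ξ₂ / 785 = 0.24 → ξ₂ = 188.4 mol.
Outlet amounts (n = n₀ + Σ ν·ξ):
  B: 785 − 2(337.2) = 110.7
  D: 0 + 2(337.2) − 1(188.4) = 485.9
  A: 0 + 1(188.4) = 188.4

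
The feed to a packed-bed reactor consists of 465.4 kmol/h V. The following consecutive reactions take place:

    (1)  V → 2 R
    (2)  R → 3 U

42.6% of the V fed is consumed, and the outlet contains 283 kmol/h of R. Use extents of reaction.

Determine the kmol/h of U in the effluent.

341 kmol/h

Conversion of V: V consumed = 1ξ₁ = 0.426 × 465.4 → ξ₁ = 198.3 kmol/h.
R balance: n_R = 0 + 2ξ₁ − 1ξ₂ = 283 → ξ₂ = (2·198.3 − 283)/1 = 113.5 kmol/h.
Outlet amounts (n = n₀ + Σ ν·ξ):
  V: 465.4 − 1(198.3) = 267.1
  R: 0 + 2(198.3) − 1(113.5) = 283
  U: 0 + 3(113.5) = 340.6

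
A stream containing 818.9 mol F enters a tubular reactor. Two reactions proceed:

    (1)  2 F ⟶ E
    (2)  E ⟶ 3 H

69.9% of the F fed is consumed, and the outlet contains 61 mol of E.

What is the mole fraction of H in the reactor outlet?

0.687

Conversion of F: F consumed = 2ξ₁ = 0.699 × 818.9 → ξ₁ = 286.2 mol.
E balance: n_E = 0 + 1ξ₁ − 1ξ₂ = 61 → ξ₂ = (1·286.2 − 61)/1 = 225.2 mol.
Outlet amounts (n = n₀ + Σ ν·ξ):
  F: 818.9 − 2(286.2) = 246.5
  E: 0 + 1(286.2) − 1(225.2) = 61
  H: 0 + 3(225.2) = 675.6
Total out = 983.1 mol; y_H = 675.6 / 983.1 = 0.6872.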